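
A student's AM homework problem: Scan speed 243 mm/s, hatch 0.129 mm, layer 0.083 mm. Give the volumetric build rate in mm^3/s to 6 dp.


Rate = 243 * 0.129 * 0.083 = 2.601801 mm^3/s


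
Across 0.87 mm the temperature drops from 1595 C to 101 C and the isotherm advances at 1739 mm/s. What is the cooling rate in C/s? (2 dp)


G = (1595-101)/0.87 = 1717.24137931 C/mm
CR = 1717.24137931 * 1739 = 2986282.76 C/s


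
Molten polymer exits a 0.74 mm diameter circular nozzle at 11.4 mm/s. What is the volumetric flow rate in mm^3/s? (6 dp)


A = pi*(0.74/2)^2 = 0.43008403 mm^2
Q = 0.43008403 * 11.4 = 4.902958 mm^3/s


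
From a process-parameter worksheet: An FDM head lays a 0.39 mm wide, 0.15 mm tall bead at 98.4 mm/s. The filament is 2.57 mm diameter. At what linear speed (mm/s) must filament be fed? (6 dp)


Q = 0.39 * 0.15 * 98.4 = 5.7564 mm^3/s
A_fil = pi*(2.57/2)^2 = 5.18747633 mm^2
v_feed = 5.7564 / 5.18747633 = 1.109673 mm/s


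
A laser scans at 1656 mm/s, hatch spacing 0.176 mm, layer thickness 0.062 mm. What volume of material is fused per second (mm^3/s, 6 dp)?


Rate = 1656 * 0.176 * 0.062 = 18.070272 mm^3/s


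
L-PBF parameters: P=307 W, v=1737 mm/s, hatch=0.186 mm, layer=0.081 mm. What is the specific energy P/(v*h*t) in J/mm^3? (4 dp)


Build rate = 1737 * 0.186 * 0.081 = 26.169642 mm^3/s
SE = 307 / 26.169642 = 11.7312 J/mm^3


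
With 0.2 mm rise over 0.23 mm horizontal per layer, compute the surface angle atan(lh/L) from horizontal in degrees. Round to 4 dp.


angle = atan(0.2/0.23) = 41.0091 degrees


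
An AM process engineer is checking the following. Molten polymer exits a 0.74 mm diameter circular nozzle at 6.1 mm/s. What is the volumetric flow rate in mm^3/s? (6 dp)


A = pi*(0.74/2)^2 = 0.43008403 mm^2
Q = 0.43008403 * 6.1 = 2.623513 mm^3/s


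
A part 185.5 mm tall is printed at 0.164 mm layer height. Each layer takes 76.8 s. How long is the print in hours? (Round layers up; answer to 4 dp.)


Layers = ceil(185.5/0.164) = 1132
t = 1132 * 76.8 / 3600 = 24.1493 hrs


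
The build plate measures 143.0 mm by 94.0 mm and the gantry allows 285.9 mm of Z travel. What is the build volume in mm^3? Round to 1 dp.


V = 143.0 * 94.0 * 285.9 = 3843067.8 mm^3


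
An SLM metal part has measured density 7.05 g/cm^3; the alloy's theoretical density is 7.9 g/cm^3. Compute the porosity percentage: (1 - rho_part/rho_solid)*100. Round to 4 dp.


Porosity = (1-7.05/7.9)*100 = 10.7595 %


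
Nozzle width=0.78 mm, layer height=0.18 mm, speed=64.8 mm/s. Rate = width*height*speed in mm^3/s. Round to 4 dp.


Rate = 0.78 * 0.18 * 64.8 = 9.0979 mm^3/s


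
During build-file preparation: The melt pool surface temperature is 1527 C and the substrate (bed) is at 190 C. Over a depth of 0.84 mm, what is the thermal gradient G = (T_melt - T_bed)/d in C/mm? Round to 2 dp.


G = (1527-190)/0.84 = 1591.67 C/mm


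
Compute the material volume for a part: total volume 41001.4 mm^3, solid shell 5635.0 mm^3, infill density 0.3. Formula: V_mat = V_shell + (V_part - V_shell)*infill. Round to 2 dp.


V_infill = (41001.4 - 5635.0) * 0.3 = 10609.92
V_total = 5635.0 + 10609.92 = 16244.92 mm^3


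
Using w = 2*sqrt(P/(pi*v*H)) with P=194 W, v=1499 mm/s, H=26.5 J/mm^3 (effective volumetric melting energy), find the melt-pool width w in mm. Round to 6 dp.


w = 2*sqrt(194/(pi*1499*26.5)) = 0.078856 mm


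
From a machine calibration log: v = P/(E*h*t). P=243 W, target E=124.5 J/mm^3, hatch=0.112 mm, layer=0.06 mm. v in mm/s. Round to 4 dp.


v = 243 / (124.5*0.112*0.06) = 290.4475 mm/s


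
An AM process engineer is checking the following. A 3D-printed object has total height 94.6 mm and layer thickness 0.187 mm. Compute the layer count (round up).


Layers = ceil(94.6/0.187) = 506


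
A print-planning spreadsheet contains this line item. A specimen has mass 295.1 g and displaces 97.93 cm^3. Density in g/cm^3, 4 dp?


rho = 295.1 / 97.93 = 3.0134 g/cm^3


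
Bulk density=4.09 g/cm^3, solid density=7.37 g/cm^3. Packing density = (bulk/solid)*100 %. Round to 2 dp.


Packing = (4.09/7.37)*100 = 55.5 %


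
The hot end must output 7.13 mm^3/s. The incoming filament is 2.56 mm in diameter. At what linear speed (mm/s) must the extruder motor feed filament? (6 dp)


A = pi*(2.56/2)^2 = 5.147185
v = 7.13 / 5.147185 = 1.385223 mm/s


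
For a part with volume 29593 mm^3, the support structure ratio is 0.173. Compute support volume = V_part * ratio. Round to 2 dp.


V_support = 29593 * 0.173 = 5119.59 mm^3


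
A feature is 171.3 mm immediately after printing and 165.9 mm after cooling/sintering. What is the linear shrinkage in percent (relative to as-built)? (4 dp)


Shrinkage = ((171.3-165.9)/171.3)*100 = 3.1524 %


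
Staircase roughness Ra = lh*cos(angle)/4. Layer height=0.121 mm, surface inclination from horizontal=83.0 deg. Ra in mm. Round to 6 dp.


Ra = 0.121 * cos(83.0) / 4 = 0.003687 mm


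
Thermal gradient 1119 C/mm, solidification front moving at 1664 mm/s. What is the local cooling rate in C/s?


CR = 1119 * 1664 = 1862016 C/s


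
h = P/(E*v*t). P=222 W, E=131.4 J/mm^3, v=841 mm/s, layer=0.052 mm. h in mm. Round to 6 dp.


h = 222 / (131.4*841*0.052) = 0.038633 mm


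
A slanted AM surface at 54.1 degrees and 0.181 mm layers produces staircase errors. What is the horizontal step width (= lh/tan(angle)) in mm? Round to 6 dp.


step = 0.181 / tan(54.1) = 0.131022 mm


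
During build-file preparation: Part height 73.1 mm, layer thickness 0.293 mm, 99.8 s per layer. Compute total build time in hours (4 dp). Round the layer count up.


Layers = ceil(73.1/0.293) = 250
t = 250 * 99.8 / 3600 = 6.9306 hrs


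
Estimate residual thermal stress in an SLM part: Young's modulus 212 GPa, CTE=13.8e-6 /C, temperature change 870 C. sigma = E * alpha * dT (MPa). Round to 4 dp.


sigma = 212*1000 * 13.8e-6 * 870 = 2545.272 MPa


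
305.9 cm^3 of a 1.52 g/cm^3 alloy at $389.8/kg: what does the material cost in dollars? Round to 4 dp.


Mass = 305.9*1.52/1000 = 0.464968 kg
Cost = 0.464968 * 389.8 = 181.2445 $


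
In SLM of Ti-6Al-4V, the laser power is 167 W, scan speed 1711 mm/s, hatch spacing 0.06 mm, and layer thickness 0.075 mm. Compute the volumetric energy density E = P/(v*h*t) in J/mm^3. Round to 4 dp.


E = 167 / (1711*0.06*0.075) = 21.6897 J/mm^3


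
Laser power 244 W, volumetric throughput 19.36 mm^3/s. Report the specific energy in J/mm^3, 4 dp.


SE = 244 / 19.36 = 12.6033 J/mm^3


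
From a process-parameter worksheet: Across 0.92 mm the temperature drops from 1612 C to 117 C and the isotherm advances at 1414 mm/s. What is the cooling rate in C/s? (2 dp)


G = (1612-117)/0.92 = 1625.0 C/mm
CR = 1625.0 * 1414 = 2297750.0 C/s


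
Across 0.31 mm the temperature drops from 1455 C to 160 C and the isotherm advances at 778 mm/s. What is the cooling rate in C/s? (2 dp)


G = (1455-160)/0.31 = 4177.41935484 C/mm
CR = 4177.41935484 * 778 = 3250032.26 C/s


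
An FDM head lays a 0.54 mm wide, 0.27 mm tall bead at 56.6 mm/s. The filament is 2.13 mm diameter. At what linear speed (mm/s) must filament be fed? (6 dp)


Q = 0.54 * 0.27 * 56.6 = 8.25228 mm^3/s
A_fil = pi*(2.13/2)^2 = 3.56327293 mm^2
v_feed = 8.25228 / 3.56327293 = 2.315927 mm/s


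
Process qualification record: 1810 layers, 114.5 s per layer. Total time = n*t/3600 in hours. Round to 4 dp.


t = 1810 * 114.5 / 3600 = 57.5681 hrs


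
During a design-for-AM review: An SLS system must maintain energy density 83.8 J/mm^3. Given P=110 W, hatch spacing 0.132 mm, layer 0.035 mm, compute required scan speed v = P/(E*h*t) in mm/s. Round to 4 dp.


v = 110 / (83.8*0.132*0.035) = 284.1232 mm/s


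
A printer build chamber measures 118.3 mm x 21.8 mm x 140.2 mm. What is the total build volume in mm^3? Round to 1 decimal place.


V = 118.3 * 21.8 * 140.2 = 361567.4 mm^3


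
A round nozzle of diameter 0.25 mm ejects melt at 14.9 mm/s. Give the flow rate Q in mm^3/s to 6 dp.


A = pi*(0.25/2)^2 = 0.04908739 mm^2
Q = 0.04908739 * 14.9 = 0.731402 mm^3/s


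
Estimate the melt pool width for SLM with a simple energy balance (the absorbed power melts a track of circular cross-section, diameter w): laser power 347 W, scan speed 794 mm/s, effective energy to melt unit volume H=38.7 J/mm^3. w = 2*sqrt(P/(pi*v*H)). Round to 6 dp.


w = 2*sqrt(347/(pi*794*38.7)) = 0.11991 mm


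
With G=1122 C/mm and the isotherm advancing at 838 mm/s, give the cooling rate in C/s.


CR = 1122 * 838 = 940236 C/s


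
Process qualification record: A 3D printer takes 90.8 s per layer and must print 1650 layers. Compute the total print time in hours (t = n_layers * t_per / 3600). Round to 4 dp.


t = 1650 * 90.8 / 3600 = 41.6167 hrs


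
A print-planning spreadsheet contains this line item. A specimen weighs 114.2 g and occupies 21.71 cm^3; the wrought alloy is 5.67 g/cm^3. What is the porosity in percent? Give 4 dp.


rho_part = 114.2 / 21.71 = 5.26024873 g/cm^3
Porosity = (1 - 5.26024873/5.67)*100 = 7.2267 %


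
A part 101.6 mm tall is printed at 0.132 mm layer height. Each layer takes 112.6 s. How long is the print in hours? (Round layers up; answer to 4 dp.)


Layers = ceil(101.6/0.132) = 770
t = 770 * 112.6 / 3600 = 24.0839 hrs


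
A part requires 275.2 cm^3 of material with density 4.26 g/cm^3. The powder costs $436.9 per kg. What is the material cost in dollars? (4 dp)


Mass = 275.2*4.26/1000 = 1.172352 kg
Cost = 1.172352 * 436.9 = 512.2006 $


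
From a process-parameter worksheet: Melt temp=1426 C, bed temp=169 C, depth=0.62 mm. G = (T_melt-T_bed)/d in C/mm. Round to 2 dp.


G = (1426-169)/0.62 = 2027.42 C/mm


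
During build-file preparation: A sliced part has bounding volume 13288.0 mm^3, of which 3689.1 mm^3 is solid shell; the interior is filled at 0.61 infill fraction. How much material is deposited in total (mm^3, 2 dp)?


V_infill = (13288.0 - 3689.1) * 0.61 = 5855.33
V_total = 3689.1 + 5855.33 = 9544.43 mm^3


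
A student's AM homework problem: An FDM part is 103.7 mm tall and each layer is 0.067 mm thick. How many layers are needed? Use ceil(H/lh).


Layers = ceil(103.7/0.067) = 1548


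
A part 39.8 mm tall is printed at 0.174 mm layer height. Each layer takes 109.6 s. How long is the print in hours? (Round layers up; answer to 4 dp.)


Layers = ceil(39.8/0.174) = 229
t = 229 * 109.6 / 3600 = 6.9718 hrs


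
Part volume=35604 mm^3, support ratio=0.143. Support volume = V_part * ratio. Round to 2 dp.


V_support = 35604 * 0.143 = 5091.37 mm^3


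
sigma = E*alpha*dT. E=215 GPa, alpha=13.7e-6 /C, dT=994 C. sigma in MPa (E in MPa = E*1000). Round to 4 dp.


sigma = 215*1000 * 13.7e-6 * 994 = 2927.827 MPa


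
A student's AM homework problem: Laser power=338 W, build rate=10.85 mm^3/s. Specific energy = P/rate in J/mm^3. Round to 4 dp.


SE = 338 / 10.85 = 31.1521 J/mm^3


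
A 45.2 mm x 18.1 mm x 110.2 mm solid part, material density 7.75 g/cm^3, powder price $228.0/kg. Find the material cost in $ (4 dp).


V = 45.2 * 18.1 * 110.2 = 90156.824 mm^3 = 90.156824 cm^3
Mass = 90.156824 * 7.75 / 1000 = 0.69871539 kg
Cost = 0.69871539 * 228.0 = 159.3071 $


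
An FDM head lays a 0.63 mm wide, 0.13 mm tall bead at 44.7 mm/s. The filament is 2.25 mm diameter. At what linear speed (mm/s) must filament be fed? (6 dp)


Q = 0.63 * 0.13 * 44.7 = 3.66093 mm^3/s
A_fil = pi*(2.25/2)^2 = 3.9760782 mm^2
v_feed = 3.66093 / 3.9760782 = 0.920739 mm/s


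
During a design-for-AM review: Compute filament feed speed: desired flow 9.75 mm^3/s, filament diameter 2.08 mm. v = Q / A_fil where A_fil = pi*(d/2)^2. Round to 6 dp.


A = pi*(2.08/2)^2 = 3.397947
v = 9.75 / 3.397947 = 2.86938 mm/s


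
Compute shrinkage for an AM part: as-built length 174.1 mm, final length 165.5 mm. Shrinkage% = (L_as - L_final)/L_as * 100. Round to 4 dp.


Shrinkage = ((174.1-165.5)/174.1)*100 = 4.9397 %


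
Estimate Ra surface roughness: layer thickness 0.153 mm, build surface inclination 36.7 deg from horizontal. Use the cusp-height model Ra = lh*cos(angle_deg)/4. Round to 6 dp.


Ra = 0.153 * cos(36.7) / 4 = 0.030668 mm


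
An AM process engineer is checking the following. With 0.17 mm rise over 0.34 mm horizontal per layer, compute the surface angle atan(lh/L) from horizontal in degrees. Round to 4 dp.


angle = atan(0.17/0.34) = 26.5651 degrees


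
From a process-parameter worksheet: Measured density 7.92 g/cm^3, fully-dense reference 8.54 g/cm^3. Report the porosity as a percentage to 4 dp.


Porosity = (1-7.92/8.54)*100 = 7.26 %


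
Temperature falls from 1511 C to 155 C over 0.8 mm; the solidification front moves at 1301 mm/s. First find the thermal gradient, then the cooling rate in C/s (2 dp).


G = (1511-155)/0.8 = 1695.0 C/mm
CR = 1695.0 * 1301 = 2205195.0 C/s


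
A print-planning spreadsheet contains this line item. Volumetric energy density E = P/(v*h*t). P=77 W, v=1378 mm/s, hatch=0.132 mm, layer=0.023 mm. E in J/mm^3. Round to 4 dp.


E = 77 / (1378*0.132*0.023) = 18.4052 J/mm^3


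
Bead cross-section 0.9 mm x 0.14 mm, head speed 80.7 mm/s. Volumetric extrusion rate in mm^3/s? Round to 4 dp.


Rate = 0.9 * 0.14 * 80.7 = 10.1682 mm^3/s


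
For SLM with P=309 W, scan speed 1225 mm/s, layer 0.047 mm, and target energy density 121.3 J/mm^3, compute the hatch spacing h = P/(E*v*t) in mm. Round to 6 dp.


h = 309 / (121.3*1225*0.047) = 0.044245 mm


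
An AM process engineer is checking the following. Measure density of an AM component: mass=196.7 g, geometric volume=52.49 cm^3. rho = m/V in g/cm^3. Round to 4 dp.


rho = 196.7 / 52.49 = 3.7474 g/cm^3


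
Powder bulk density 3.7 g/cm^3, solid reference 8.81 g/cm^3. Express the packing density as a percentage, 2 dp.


Packing = (3.7/8.81)*100 = 42.0 %


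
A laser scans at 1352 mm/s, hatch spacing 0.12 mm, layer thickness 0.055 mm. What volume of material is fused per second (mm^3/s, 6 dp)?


Rate = 1352 * 0.12 * 0.055 = 8.9232 mm^3/s


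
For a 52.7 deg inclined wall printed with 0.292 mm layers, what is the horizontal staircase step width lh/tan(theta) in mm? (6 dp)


step = 0.292 / tan(52.7) = 0.222444 mm


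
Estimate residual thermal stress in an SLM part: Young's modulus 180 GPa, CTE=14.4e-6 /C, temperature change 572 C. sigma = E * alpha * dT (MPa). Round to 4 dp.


sigma = 180*1000 * 14.4e-6 * 572 = 1482.624 MPa


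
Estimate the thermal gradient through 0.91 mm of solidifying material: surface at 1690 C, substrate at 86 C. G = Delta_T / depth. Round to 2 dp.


G = (1690-86)/0.91 = 1762.64 C/mm


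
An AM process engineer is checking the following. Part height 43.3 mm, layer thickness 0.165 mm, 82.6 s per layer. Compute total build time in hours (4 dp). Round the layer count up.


Layers = ceil(43.3/0.165) = 263
t = 263 * 82.6 / 3600 = 6.0344 hrs


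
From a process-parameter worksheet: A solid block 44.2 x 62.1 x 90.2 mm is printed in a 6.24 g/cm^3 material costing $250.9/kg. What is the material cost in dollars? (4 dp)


V = 44.2 * 62.1 * 90.2 = 247582.764 mm^3 = 247.582764 cm^3
Mass = 247.582764 * 6.24 / 1000 = 1.54491645 kg
Cost = 1.54491645 * 250.9 = 387.6195 $


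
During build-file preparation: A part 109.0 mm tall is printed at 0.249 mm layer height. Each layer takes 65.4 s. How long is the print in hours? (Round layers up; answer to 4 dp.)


Layers = ceil(109.0/0.249) = 438
t = 438 * 65.4 / 3600 = 7.957 hrs


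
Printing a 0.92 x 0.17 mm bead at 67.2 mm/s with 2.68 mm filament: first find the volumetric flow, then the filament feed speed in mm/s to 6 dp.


Q = 0.92 * 0.17 * 67.2 = 10.51008 mm^3/s
A_fil = pi*(2.68/2)^2 = 5.64104377 mm^2
v_feed = 10.51008 / 5.64104377 = 1.863145 mm/s


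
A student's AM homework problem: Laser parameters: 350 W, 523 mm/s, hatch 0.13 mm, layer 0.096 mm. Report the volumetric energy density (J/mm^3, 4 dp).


E = 350 / (523*0.13*0.096) = 53.6231 J/mm^3


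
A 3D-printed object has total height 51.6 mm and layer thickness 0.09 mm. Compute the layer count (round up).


Layers = ceil(51.6/0.09) = 574


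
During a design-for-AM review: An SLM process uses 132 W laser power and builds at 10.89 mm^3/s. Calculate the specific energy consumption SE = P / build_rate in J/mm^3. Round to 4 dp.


SE = 132 / 10.89 = 12.1212 J/mm^3


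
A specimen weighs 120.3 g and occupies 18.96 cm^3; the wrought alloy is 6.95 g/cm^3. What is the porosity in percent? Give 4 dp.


rho_part = 120.3 / 18.96 = 6.34493671 g/cm^3
Porosity = (1 - 6.34493671/6.95)*100 = 8.7059 %


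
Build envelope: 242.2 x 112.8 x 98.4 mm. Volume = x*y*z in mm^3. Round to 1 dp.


V = 242.2 * 112.8 * 98.4 = 2688303.7 mm^3


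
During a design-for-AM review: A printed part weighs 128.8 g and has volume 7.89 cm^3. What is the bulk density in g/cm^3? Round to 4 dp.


rho = 128.8 / 7.89 = 16.3245 g/cm^3


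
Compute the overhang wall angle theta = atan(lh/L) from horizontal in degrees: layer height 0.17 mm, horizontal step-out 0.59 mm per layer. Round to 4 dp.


angle = atan(0.17/0.59) = 16.0736 degrees


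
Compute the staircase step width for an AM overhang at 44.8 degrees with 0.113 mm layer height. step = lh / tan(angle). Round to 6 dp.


step = 0.113 / tan(44.8) = 0.113792 mm


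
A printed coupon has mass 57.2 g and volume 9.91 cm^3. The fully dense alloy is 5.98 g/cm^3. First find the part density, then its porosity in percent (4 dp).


rho_part = 57.2 / 9.91 = 5.77194753 g/cm^3
Porosity = (1 - 5.77194753/5.98)*100 = 3.4791 %


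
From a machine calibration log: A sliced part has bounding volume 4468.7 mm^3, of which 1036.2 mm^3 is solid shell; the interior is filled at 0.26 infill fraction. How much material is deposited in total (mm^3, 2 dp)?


V_infill = (4468.7 - 1036.2) * 0.26 = 892.45
V_total = 1036.2 + 892.45 = 1928.65 mm^3


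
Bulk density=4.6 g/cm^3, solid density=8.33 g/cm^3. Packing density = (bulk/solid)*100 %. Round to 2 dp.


Packing = (4.6/8.33)*100 = 55.22 %


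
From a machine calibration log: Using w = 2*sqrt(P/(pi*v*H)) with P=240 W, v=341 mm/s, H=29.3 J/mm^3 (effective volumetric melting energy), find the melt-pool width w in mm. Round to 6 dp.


w = 2*sqrt(240/(pi*341*29.3)) = 0.174884 mm


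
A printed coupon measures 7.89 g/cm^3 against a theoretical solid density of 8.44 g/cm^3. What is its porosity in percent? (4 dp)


Porosity = (1-7.89/8.44)*100 = 6.5166 %


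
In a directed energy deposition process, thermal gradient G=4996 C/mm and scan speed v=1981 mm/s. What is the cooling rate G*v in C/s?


CR = 4996 * 1981 = 9897076 C/s


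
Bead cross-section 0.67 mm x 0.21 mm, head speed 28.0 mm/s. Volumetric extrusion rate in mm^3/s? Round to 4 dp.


Rate = 0.67 * 0.21 * 28.0 = 3.9396 mm^3/s


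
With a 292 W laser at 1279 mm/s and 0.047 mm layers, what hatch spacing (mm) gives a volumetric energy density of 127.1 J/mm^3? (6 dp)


h = 292 / (127.1*1279*0.047) = 0.038218 mm


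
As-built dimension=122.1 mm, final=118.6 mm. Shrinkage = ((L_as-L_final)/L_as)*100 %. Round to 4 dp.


Shrinkage = ((122.1-118.6)/122.1)*100 = 2.8665 %


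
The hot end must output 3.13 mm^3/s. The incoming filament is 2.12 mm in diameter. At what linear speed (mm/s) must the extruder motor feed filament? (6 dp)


A = pi*(2.12/2)^2 = 3.529894
v = 3.13 / 3.529894 = 0.886712 mm/s


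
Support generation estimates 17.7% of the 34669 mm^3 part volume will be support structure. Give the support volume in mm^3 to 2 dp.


V_support = 34669 * 0.177 = 6136.41 mm^3


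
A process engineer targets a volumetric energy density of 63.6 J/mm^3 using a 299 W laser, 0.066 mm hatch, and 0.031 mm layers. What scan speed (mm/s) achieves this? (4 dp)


v = 299 / (63.6*0.066*0.031) = 2297.78 mm/s


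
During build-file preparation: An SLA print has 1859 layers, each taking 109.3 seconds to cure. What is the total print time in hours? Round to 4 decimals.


t = 1859 * 109.3 / 3600 = 56.4413 hrs


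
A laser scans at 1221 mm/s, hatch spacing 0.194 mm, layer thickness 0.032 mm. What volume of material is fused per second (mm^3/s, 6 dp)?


Rate = 1221 * 0.194 * 0.032 = 7.579968 mm^3/s


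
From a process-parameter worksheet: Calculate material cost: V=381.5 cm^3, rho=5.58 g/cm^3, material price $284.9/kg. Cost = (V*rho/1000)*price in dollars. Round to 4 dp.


Mass = 381.5*5.58/1000 = 2.12877 kg
Cost = 2.12877 * 284.9 = 606.4866 $


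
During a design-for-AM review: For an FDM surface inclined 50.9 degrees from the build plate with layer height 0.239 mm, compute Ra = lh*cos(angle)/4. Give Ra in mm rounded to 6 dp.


Ra = 0.239 * cos(50.9) / 4 = 0.037683 mm


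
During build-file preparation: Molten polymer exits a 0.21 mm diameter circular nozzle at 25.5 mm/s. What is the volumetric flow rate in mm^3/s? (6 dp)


A = pi*(0.21/2)^2 = 0.03463606 mm^2
Q = 0.03463606 * 25.5 = 0.88322 mm^3/s


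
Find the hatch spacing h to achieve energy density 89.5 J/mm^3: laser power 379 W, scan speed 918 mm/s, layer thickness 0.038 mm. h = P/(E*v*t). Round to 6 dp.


h = 379 / (89.5*918*0.038) = 0.121392 mm


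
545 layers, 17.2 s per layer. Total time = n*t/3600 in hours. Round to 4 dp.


t = 545 * 17.2 / 3600 = 2.6039 hrs


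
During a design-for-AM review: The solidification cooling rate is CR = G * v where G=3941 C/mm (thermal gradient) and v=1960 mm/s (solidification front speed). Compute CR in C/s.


CR = 3941 * 1960 = 7724360 C/s


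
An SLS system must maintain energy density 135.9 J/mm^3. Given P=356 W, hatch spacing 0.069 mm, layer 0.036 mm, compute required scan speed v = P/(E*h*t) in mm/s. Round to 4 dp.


v = 356 / (135.9*0.069*0.036) = 1054.5786 mm/s


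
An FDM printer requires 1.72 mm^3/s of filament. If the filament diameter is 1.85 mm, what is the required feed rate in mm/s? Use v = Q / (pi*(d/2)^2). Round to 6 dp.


A = pi*(1.85/2)^2 = 2.688025
v = 1.72 / 2.688025 = 0.639875 mm/s


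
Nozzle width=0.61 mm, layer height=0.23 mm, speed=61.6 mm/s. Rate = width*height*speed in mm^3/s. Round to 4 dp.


Rate = 0.61 * 0.23 * 61.6 = 8.6425 mm^3/s


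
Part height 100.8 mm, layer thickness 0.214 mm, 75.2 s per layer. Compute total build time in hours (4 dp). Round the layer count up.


Layers = ceil(100.8/0.214) = 472
t = 472 * 75.2 / 3600 = 9.8596 hrs


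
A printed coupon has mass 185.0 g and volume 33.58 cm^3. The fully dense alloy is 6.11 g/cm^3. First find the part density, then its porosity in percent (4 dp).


rho_part = 185.0 / 33.58 = 5.50923169 g/cm^3
Porosity = (1 - 5.50923169/6.11)*100 = 9.8325 %


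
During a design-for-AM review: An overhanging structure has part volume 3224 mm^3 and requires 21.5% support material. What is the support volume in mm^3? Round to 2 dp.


V_support = 3224 * 0.215 = 693.16 mm^3


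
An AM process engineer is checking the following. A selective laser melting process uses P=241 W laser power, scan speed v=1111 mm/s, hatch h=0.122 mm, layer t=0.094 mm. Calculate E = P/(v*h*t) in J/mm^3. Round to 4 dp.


E = 241 / (1111*0.122*0.094) = 18.9154 J/mm^3


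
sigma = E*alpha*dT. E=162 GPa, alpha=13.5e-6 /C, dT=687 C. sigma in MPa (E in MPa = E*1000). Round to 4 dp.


sigma = 162*1000 * 13.5e-6 * 687 = 1502.469 MPa


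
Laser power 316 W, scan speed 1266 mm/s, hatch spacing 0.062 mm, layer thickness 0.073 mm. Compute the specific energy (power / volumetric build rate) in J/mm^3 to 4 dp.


Build rate = 1266 * 0.062 * 0.073 = 5.729916 mm^3/s
SE = 316 / 5.729916 = 55.1492 J/mm^3


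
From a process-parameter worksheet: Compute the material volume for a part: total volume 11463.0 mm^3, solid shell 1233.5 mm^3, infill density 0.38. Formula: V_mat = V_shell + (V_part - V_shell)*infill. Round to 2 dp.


V_infill = (11463.0 - 1233.5) * 0.38 = 3887.21
V_total = 1233.5 + 3887.21 = 5120.71 mm^3


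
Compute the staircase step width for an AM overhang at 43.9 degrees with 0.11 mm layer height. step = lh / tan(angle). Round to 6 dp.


step = 0.11 / tan(43.9) = 0.114307 mm


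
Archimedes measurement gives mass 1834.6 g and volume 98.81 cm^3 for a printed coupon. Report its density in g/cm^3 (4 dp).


rho = 1834.6 / 98.81 = 18.5669 g/cm^3


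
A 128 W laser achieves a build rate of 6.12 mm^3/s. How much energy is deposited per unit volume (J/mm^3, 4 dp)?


SE = 128 / 6.12 = 20.915 J/mm^3


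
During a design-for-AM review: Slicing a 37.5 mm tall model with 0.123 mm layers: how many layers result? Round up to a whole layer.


Layers = ceil(37.5/0.123) = 305


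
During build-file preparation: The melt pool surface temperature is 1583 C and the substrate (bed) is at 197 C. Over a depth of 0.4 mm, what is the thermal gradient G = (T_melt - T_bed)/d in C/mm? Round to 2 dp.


G = (1583-197)/0.4 = 3465.0 C/mm


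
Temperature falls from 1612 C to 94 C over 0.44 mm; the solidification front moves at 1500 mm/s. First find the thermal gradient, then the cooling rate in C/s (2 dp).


G = (1612-94)/0.44 = 3450.0 C/mm
CR = 3450.0 * 1500 = 5175000.0 C/s


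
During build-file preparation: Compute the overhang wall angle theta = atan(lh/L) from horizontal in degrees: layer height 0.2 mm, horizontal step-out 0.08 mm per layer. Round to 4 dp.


angle = atan(0.2/0.08) = 68.1986 degrees


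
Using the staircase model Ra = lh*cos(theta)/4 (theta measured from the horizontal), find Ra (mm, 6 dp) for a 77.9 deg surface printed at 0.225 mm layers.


Ra = 0.225 * cos(77.9) / 4 = 0.011791 mm


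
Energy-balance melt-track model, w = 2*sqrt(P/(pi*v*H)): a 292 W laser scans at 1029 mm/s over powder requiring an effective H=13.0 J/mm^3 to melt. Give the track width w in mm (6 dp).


w = 2*sqrt(292/(pi*1029*13.0)) = 0.166712 mm


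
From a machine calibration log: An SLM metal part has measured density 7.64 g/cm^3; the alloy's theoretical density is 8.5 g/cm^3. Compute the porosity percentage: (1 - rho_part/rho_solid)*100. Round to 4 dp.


Porosity = (1-7.64/8.5)*100 = 10.1176 %


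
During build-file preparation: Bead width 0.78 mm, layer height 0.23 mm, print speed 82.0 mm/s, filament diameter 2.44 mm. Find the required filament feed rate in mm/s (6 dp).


Q = 0.78 * 0.23 * 82.0 = 14.7108 mm^3/s
A_fil = pi*(2.44/2)^2 = 4.67594651 mm^2
v_feed = 14.7108 / 4.67594651 = 3.146058 mm/s


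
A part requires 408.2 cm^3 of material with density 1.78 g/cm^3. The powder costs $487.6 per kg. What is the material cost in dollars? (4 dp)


Mass = 408.2*1.78/1000 = 0.726596 kg
Cost = 0.726596 * 487.6 = 354.2882 $


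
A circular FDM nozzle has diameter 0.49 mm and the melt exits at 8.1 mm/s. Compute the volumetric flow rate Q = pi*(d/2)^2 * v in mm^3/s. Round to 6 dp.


A = pi*(0.49/2)^2 = 0.1885741 mm^2
Q = 0.1885741 * 8.1 = 1.52745 mm^3/s


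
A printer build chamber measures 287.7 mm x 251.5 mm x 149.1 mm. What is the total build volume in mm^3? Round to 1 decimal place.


V = 287.7 * 251.5 * 149.1 = 10788361.6 mm^3


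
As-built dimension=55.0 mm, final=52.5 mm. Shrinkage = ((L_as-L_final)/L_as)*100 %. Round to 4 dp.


Shrinkage = ((55.0-52.5)/55.0)*100 = 4.5455 %


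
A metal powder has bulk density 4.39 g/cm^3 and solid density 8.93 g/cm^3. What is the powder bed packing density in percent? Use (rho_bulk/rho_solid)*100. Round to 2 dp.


Packing = (4.39/8.93)*100 = 49.16 %


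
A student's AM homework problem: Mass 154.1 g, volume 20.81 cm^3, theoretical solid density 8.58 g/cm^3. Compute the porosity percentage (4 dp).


rho_part = 154.1 / 20.81 = 7.4050937 g/cm^3
Porosity = (1 - 7.4050937/8.58)*100 = 13.6935 %


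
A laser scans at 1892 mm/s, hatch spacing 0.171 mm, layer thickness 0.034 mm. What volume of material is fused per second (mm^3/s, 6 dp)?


Rate = 1892 * 0.171 * 0.034 = 11.000088 mm^3/s


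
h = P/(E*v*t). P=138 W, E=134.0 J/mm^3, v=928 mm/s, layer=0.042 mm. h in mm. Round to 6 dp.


h = 138 / (134.0*928*0.042) = 0.026423 mm


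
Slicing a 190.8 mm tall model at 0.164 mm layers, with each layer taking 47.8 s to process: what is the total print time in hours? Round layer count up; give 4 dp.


Layers = ceil(190.8/0.164) = 1164
t = 1164 * 47.8 / 3600 = 15.4553 hrs


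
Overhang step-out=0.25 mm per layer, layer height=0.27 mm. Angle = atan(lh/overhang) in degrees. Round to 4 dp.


angle = atan(0.27/0.25) = 47.2026 degrees


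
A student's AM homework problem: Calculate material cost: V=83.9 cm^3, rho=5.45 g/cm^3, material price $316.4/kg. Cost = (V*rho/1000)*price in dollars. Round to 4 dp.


Mass = 83.9*5.45/1000 = 0.457255 kg
Cost = 0.457255 * 316.4 = 144.6755 $


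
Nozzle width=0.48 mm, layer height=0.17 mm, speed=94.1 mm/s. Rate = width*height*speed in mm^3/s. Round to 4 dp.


Rate = 0.48 * 0.17 * 94.1 = 7.6786 mm^3/s


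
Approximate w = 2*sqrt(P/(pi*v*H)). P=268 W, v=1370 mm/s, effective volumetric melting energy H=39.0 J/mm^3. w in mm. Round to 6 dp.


w = 2*sqrt(268/(pi*1370*39.0)) = 0.079915 mm


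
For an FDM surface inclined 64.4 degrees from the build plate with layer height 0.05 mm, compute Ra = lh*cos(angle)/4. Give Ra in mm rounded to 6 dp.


Ra = 0.05 * cos(64.4) / 4 = 0.005401 mm


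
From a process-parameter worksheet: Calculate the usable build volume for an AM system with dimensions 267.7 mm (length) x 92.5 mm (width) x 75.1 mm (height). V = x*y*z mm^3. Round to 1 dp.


V = 267.7 * 92.5 * 75.1 = 1859645.0 mm^3


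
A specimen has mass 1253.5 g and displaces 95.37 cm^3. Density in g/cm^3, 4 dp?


rho = 1253.5 / 95.37 = 13.1435 g/cm^3


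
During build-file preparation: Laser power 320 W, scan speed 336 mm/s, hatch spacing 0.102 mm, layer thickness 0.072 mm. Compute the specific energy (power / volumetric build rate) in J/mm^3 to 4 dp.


Build rate = 336 * 0.102 * 0.072 = 2.467584 mm^3/s
SE = 320 / 2.467584 = 129.6815 J/mm^3


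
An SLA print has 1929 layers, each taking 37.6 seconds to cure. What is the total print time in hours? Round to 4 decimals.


t = 1929 * 37.6 / 3600 = 20.1473 hrs


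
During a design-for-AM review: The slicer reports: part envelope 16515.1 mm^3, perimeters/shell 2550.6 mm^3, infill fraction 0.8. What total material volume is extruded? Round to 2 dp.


V_infill = (16515.1 - 2550.6) * 0.8 = 11171.6
V_total = 2550.6 + 11171.6 = 13722.2 mm^3


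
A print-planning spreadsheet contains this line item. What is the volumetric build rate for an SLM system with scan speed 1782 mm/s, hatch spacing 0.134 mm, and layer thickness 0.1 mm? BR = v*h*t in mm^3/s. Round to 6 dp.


Rate = 1782 * 0.134 * 0.1 = 23.8788 mm^3/s


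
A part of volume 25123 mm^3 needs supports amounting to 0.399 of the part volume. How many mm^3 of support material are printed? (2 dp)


V_support = 25123 * 0.399 = 10024.08 mm^3


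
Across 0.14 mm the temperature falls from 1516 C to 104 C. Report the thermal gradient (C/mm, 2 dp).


G = (1516-104)/0.14 = 10085.71 C/mm


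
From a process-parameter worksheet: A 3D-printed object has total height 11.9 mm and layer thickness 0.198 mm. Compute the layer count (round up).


Layers = ceil(11.9/0.198) = 61


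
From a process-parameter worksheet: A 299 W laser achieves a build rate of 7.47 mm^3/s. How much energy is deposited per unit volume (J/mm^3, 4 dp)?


SE = 299 / 7.47 = 40.0268 J/mm^3


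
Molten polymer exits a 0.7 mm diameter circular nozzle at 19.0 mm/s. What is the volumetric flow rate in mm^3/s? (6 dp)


A = pi*(0.7/2)^2 = 0.3848451 mm^2
Q = 0.3848451 * 19.0 = 7.312057 mm^3/s


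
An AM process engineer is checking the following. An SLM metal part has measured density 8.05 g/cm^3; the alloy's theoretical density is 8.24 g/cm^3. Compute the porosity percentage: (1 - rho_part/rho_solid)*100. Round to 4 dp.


Porosity = (1-8.05/8.24)*100 = 2.3058 %


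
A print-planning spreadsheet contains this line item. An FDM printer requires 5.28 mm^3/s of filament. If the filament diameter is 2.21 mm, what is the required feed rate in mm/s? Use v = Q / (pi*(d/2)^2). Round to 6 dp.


A = pi*(2.21/2)^2 = 3.835963
v = 5.28 / 3.835963 = 1.376447 mm/s


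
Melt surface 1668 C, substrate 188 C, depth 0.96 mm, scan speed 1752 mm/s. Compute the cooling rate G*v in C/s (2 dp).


G = (1668-188)/0.96 = 1541.66666667 C/mm
CR = 1541.66666667 * 1752 = 2701000.0 C/s


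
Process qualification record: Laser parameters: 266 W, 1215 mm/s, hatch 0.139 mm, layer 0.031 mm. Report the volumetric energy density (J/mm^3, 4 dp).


E = 266 / (1215*0.139*0.031) = 50.8076 J/mm^3


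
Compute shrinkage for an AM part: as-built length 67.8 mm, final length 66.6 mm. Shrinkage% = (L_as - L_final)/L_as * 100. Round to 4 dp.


Shrinkage = ((67.8-66.6)/67.8)*100 = 1.7699 %


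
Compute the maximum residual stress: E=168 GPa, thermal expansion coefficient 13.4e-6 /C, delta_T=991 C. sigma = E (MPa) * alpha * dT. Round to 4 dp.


sigma = 168*1000 * 13.4e-6 * 991 = 2230.9392 MPa


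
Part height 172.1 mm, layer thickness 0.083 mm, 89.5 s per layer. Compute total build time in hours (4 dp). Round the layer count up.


Layers = ceil(172.1/0.083) = 2074
t = 2074 * 89.5 / 3600 = 51.5619 hrs


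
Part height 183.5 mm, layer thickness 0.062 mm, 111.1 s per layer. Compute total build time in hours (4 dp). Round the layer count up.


Layers = ceil(183.5/0.062) = 2960
t = 2960 * 111.1 / 3600 = 91.3489 hrs


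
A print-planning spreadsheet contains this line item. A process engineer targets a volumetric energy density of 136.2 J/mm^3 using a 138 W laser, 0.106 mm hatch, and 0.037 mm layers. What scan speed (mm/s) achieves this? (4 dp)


v = 138 / (136.2*0.106*0.037) = 258.3416 mm/s


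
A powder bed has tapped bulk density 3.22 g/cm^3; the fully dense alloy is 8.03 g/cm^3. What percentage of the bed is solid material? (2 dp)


Packing = (3.22/8.03)*100 = 40.1 %


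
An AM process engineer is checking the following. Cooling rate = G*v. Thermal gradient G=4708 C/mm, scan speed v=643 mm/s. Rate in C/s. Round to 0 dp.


CR = 4708 * 643 = 3027244 C/s


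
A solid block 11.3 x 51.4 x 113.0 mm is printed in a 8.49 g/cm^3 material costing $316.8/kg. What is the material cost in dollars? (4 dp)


V = 11.3 * 51.4 * 113.0 = 65632.66 mm^3 = 65.63266 cm^3
Mass = 65.63266 * 8.49 / 1000 = 0.55722128 kg
Cost = 0.55722128 * 316.8 = 176.5277 $


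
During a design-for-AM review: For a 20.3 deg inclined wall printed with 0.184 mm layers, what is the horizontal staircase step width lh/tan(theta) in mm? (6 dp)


step = 0.184 / tan(20.3) = 0.497417 mm


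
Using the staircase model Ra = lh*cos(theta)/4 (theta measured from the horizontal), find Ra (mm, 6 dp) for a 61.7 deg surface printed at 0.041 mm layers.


Ra = 0.041 * cos(61.7) / 4 = 0.004859 mm


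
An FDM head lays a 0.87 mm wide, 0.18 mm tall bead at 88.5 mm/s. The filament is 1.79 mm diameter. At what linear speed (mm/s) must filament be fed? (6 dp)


Q = 0.87 * 0.18 * 88.5 = 13.8591 mm^3/s
A_fil = pi*(1.79/2)^2 = 2.51649426 mm^2
v_feed = 13.8591 / 2.51649426 = 5.507304 mm/s


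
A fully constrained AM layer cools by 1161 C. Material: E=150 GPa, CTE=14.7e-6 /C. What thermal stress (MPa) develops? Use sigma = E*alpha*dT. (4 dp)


sigma = 150*1000 * 14.7e-6 * 1161 = 2560.005 MPa


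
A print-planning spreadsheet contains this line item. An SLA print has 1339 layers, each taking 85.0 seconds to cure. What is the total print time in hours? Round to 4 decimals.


t = 1339 * 85.0 / 3600 = 31.6153 hrs


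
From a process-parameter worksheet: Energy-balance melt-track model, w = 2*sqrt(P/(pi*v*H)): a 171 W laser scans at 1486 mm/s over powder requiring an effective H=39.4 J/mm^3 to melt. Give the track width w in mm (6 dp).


w = 2*sqrt(171/(pi*1486*39.4)) = 0.060981 mm


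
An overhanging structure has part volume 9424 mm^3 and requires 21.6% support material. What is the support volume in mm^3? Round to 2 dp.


V_support = 9424 * 0.216 = 2035.58 mm^3


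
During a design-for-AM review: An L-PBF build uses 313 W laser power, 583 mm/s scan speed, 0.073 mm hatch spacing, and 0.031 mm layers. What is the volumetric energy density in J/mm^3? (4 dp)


E = 313 / (583*0.073*0.031) = 237.2418 J/mm^3


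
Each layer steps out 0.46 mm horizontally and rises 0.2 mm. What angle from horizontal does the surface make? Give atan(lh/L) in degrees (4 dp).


angle = atan(0.2/0.46) = 23.4986 degrees


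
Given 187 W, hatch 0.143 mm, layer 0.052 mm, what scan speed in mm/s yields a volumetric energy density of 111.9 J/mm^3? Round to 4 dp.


v = 187 / (111.9*0.143*0.052) = 224.7357 mm/s


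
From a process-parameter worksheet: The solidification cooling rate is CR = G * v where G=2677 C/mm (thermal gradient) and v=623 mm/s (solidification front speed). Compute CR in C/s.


CR = 2677 * 623 = 1667771 C/s


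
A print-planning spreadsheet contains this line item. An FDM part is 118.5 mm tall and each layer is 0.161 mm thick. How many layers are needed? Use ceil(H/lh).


Layers = ceil(118.5/0.161) = 737


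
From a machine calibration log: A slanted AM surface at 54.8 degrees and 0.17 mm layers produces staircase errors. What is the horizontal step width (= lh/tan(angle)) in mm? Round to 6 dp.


step = 0.17 / tan(54.8) = 0.119922 mm


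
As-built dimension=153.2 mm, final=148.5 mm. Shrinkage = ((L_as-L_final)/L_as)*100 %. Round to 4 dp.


Shrinkage = ((153.2-148.5)/153.2)*100 = 3.0679 %


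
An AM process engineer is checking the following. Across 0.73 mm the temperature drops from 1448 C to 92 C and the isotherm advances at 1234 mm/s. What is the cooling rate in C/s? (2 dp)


G = (1448-92)/0.73 = 1857.53424658 C/mm
CR = 1857.53424658 * 1234 = 2292197.26 C/s


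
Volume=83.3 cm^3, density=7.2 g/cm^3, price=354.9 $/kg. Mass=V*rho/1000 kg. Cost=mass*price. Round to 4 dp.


Mass = 83.3*7.2/1000 = 0.59976 kg
Cost = 0.59976 * 354.9 = 212.8548 $


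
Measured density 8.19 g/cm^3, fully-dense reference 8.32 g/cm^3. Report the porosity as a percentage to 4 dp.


Porosity = (1-8.19/8.32)*100 = 1.5625 %


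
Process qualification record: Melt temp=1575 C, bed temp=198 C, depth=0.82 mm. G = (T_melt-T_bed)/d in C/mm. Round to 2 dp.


G = (1575-198)/0.82 = 1679.27 C/mm


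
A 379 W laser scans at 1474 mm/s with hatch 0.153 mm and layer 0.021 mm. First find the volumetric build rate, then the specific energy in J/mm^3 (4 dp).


Build rate = 1474 * 0.153 * 0.021 = 4.735962 mm^3/s
SE = 379 / 4.735962 = 80.026 J/mm^3


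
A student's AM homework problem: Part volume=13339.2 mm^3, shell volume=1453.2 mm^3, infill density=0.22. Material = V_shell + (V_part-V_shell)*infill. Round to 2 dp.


V_infill = (13339.2 - 1453.2) * 0.22 = 2614.92
V_total = 1453.2 + 2614.92 = 4068.12 mm^3


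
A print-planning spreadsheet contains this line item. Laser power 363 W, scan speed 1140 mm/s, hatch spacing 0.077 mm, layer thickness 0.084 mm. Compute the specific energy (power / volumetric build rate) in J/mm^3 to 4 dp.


Build rate = 1140 * 0.077 * 0.084 = 7.37352 mm^3/s
SE = 363 / 7.37352 = 49.2302 J/mm^3


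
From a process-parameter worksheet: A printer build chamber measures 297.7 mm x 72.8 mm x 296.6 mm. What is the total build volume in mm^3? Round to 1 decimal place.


V = 297.7 * 72.8 * 296.6 = 6428081.3 mm^3


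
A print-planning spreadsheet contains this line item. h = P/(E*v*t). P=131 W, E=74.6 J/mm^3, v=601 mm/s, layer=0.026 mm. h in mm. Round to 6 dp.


h = 131 / (74.6*601*0.026) = 0.112379 mm


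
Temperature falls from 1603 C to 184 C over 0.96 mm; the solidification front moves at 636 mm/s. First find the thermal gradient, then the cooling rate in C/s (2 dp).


G = (1603-184)/0.96 = 1478.125 C/mm
CR = 1478.125 * 636 = 940087.5 C/s
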